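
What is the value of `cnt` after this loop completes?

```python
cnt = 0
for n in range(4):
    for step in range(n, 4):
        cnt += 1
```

Let's trace through this code step by step.

Initialize: cnt = 0
Entering loop: for n in range(4):
After iteration 1: n = 0, cnt = 4
After iteration 2: n = 1, cnt = 7
After iteration 3: n = 2, cnt = 9
After iteration 4: n = 3, cnt = 10
Loop ends.

Final answer: 10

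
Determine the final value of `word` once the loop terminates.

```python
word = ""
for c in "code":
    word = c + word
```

Let's trace through this code step by step.

Initialize: word = ''
Entering loop: for c in "code":
After iteration 1: c = 'c', word = 'c'
After iteration 2: c = 'o', word = 'oc'
After iteration 3: c = 'd', word = 'doc'
After iteration 4: c = 'e', word = 'edoc'
Loop ends.

Final answer: 'edoc'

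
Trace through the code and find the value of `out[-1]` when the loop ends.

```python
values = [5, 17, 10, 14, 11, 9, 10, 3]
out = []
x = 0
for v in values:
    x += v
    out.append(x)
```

Let's trace through this code step by step.

Initialize: values = [5, 17, 10, 14, 11, 9, 10, 3]
Initialize: out = []
Initialize: x = 0
Entering loop: for v in values:
After iteration 1: v = 5, out = [5], x = 5
After iteration 2: v = 17, out = [5, 22], x = 22
After iteration 3: v = 10, out = [5, 22, 32], x = 32
After iteration 4: v = 14, out = [5, 22, 32, 46], x = 46
After iteration 5: v = 11, out = [5, 22, 32, 46, 57], x = 57
After iteration 6: v = 9, out = [5, 22, 32, 46, 57, 66], x = 66
After iteration 7: v = 10, out = [5, 22, 32, 46, 57, 66, 76], x = 76
After iteration 8: v = 3, out = [5, 22, 32, 46, 57, 66, 76, 79], x = 79
Loop ends.
out[-1] = 79

Final answer: 79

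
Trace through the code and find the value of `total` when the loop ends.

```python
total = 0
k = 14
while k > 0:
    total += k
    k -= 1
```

Let's trace through this code step by step.

Initialize: total = 0
Initialize: k = 14
Entering loop: while k > 0:
After iteration 1: total = 14, k = 13
After iteration 2: total = 27, k = 12
After iteration 3: total = 39, k = 11
After iteration 4: total = 50, k = 10
After iteration 5: total = 60, k = 9
After iteration 6: total = 69, k = 8
After iteration 7: total = 77, k = 7
After iteration 8: total = 84, k = 6
After iteration 9: total = 90, k = 5
After iteration 10: total = 95, k = 4
After iteration 11: total = 99, k = 3
After iteration 12: total = 102, k = 2
After iteration 13: total = 104, k = 1
After iteration 14: total = 105, k = 0
Loop ends.

Final answer: 105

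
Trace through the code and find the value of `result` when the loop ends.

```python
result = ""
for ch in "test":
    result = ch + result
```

Let's trace through this code step by step.

Initialize: result = ''
Entering loop: for ch in "test":
After iteration 1: ch = 't', result = 't'
After iteration 2: ch = 'e', result = 'et'
After iteration 3: ch = 's', result = 'set'
After iteration 4: ch = 't', result = 'tset'
Loop ends.

Final answer: 'tset'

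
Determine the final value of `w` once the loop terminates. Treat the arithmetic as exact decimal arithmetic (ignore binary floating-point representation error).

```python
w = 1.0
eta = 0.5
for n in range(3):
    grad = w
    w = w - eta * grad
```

Let's trace through this code step by step.

Initialize: w = 1.0
Initialize: eta = 0.5
Entering loop: for n in range(3):
After iteration 1: n = 0, w = 0.5, grad = 1.0
After iteration 2: n = 1, w = 0.25, grad = 0.5
After iteration 3: n = 2, w = 0.125, grad = 0.25
Loop ends.

Final answer: 0.125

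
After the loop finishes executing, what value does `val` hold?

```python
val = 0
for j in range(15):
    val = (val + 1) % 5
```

Let's trace through this code step by step.

Initialize: val = 0
Entering loop: for j in range(15):
After iteration 1: j = 0, val = 1
After iteration 2: j = 1, val = 2
After iteration 3: j = 2, val = 3
After iteration 4: j = 3, val = 4
After iteration 5: j = 4, val = 0
After iteration 6: j = 5, val = 1
After iteration 7: j = 6, val = 2
After iteration 8: j = 7, val = 3
After iteration 9: j = 8, val = 4
After iteration 10: j = 9, val = 0
After iteration 11: j = 10, val = 1
After iteration 12: j = 11, val = 2
After iteration 13: j = 12, val = 3
After iteration 14: j = 13, val = 4
After iteration 15: j = 14, val = 0
Loop ends.

Final answer: 0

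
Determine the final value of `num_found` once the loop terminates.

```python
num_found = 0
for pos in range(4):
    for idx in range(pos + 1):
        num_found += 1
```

Let's trace through this code step by step.

Initialize: num_found = 0
Entering loop: for pos in range(4):
After iteration 1: pos = 0, num_found = 1, idx = 0
After iteration 2: pos = 1, num_found = 3, idx = 1
After iteration 3: pos = 2, num_found = 6, idx = 2
After iteration 4: pos = 3, num_found = 10, idx = 3
Loop ends.

Final answer: 10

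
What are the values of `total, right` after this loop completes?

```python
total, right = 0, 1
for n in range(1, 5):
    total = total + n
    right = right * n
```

Let's trace through this code step by step.

Initialize: total = 0
Initialize: right = 1
Entering loop: for n in range(1, 5):
After iteration 1: n = 1, total = 1, right = 1
After iteration 2: n = 2, total = 3, right = 2
After iteration 3: n = 3, total = 6, right = 6
After iteration 4: n = 4, total = 10, right = 24
Loop ends.

Final answer: 10, 24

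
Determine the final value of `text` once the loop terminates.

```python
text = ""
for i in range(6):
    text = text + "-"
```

Let's trace through this code step by step.

Initialize: text = ''
Entering loop: for i in range(6):
After iteration 1: i = 0, text = '-'
After iteration 2: i = 1, text = '--'
After iteration 3: i = 2, text = '---'
After iteration 4: i = 3, text = '----'
After iteration 5: i = 4, text = '-----'
After iteration 6: i = 5, text = '------'
Loop ends.

Final answer: '------'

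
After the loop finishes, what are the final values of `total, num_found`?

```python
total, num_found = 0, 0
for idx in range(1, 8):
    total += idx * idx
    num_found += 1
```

Let's trace through this code step by step.

Initialize: total = 0
Initialize: num_found = 0
Entering loop: for idx in range(1, 8):
After iteration 1: idx = 1, total = 1, num_found = 1
After iteration 2: idx = 2, total = 5, num_found = 2
After iteration 3: idx = 3, total = 14, num_found = 3
After iteration 4: idx = 4, total = 30, num_found = 4
After iteration 5: idx = 5, total = 55, num_found = 5
After iteration 6: idx = 6, total = 91, num_found = 6
After iteration 7: idx = 7, total = 140, num_found = 7
Loop ends.

Final answer: 140, 7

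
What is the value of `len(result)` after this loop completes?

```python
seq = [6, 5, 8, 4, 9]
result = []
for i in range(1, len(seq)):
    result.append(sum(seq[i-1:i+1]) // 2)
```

Let's trace through this code step by step.

Initialize: seq = [6, 5, 8, 4, 9]
Initialize: result = []
Entering loop: for i in range(1, len(seq)):
After iteration 1: i = 1, result = [5]
After iteration 2: i = 2, result = [5, 6]
After iteration 3: i = 3, result = [5, 6, 6]
After iteration 4: i = 4, result = [5, 6, 6, 6]
Loop ends.
len(result) = 4

Final answer: 4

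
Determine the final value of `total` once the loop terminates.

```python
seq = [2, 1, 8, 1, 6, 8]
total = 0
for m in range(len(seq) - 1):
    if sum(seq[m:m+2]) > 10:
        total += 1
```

Let's trace through this code step by step.

Initialize: seq = [2, 1, 8, 1, 6, 8]
Initialize: total = 0
Entering loop: for m in range(len(seq) - 1):
After iteration 1: m = 0, total = 0
After iteration 2: m = 1, total = 0
After iteration 3: m = 2, total = 0
After iteration 4: m = 3, total = 0
After iteration 5: m = 4, total = 1
Loop ends.

Final answer: 1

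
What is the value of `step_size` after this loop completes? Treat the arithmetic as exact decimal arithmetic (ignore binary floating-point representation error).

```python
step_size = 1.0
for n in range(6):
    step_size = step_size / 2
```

Let's trace through this code step by step.

Initialize: step_size = 1.0
Entering loop: for n in range(6):
After iteration 1: n = 0, step_size = 0.5
After iteration 2: n = 1, step_size = 0.25
After iteration 3: n = 2, step_size = 0.125
After iteration 4: n = 3, step_size = 0.0625
After iteration 5: n = 4, step_size = 0.03125
After iteration 6: n = 5, step_size = 0.015625
Loop ends.

Final answer: 0.015625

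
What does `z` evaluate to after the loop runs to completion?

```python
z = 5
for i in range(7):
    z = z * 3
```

Let's trace through this code step by step.

Initialize: z = 5
Entering loop: for i in range(7):
After iteration 1: i = 0, z = 15
After iteration 2: i = 1, z = 45
After iteration 3: i = 2, z = 135
After iteration 4: i = 3, z = 405
After iteration 5: i = 4, z = 1215
After iteration 6: i = 5, z = 3645
After iteration 7: i = 6, z = 10935
Loop ends.

Final answer: 10935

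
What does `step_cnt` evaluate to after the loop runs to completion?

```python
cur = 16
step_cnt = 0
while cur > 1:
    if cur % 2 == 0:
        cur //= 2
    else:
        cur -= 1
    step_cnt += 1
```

Let's trace through this code step by step.

Initialize: cur = 16
Initialize: step_cnt = 0
Entering loop: while cur > 1:
After iteration 1: cur = 8, step_cnt = 1
After iteration 2: cur = 4, step_cnt = 2
After iteration 3: cur = 2, step_cnt = 3
After iteration 4: cur = 1, step_cnt = 4
Loop ends.

Final answer: 4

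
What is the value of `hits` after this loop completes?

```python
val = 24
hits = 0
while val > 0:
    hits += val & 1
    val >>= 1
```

Let's trace through this code step by step.

Initialize: val = 24
Initialize: hits = 0
Entering loop: while val > 0:
After iteration 1: val = 12, hits = 0
After iteration 2: val = 6, hits = 0
After iteration 3: val = 3, hits = 0
After iteration 4: val = 1, hits = 1
After iteration 5: val = 0, hits = 2
Loop ends.

Final answer: 2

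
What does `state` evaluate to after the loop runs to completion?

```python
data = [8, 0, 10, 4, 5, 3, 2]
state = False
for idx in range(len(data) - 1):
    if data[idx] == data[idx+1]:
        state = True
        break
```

Let's trace through this code step by step.

Initialize: data = [8, 0, 10, 4, 5, 3, 2]
Initialize: state = False
Entering loop: for idx in range(len(data) - 1):
After iteration 1: idx = 0, state = False
After iteration 2: idx = 1, state = False
After iteration 3: idx = 2, state = False
After iteration 4: idx = 3, state = False
After iteration 5: idx = 4, state = False
After iteration 6: idx = 5, state = False
Loop ends.

Final answer: False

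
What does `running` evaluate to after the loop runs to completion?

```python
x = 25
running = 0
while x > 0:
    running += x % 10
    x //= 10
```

Let's trace through this code step by step.

Initialize: x = 25
Initialize: running = 0
Entering loop: while x > 0:
After iteration 1: x = 2, running = 5
After iteration 2: x = 0, running = 7
Loop ends.

Final answer: 7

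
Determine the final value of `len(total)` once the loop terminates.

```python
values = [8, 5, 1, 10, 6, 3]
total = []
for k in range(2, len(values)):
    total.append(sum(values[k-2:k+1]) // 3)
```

Let's trace through this code step by step.

Initialize: values = [8, 5, 1, 10, 6, 3]
Initialize: total = []
Entering loop: for k in range(2, len(values)):
After iteration 1: k = 2, total = [4]
After iteration 2: k = 3, total = [4, 5]
After iteration 3: k = 4, total = [4, 5, 5]
After iteration 4: k = 5, total = [4, 5, 5, 6]
Loop ends.
len(total) = 4

Final answer: 4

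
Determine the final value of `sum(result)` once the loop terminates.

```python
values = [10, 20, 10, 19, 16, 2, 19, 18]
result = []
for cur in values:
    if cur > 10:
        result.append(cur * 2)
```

Let's trace through this code step by step.

Initialize: values = [10, 20, 10, 19, 16, 2, 19, 18]
Initialize: result = []
Entering loop: for cur in values:
After iteration 1: cur = 10, result = []
After iteration 2: cur = 20, result = [40]
After iteration 3: cur = 10, result = [40]
After iteration 4: cur = 19, result = [40, 38]
After iteration 5: cur = 16, result = [40, 38, 32]
After iteration 6: cur = 2, result = [40, 38, 32]
After iteration 7: cur = 19, result = [40, 38, 32, 38]
After iteration 8: cur = 18, result = [40, 38, 32, 38, 36]
Loop ends.
sum(result) = 184

Final answer: 184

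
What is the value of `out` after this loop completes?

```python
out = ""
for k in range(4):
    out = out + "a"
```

Let's trace through this code step by step.

Initialize: out = ''
Entering loop: for k in range(4):
After iteration 1: k = 0, out = 'a'
After iteration 2: k = 1, out = 'aa'
After iteration 3: k = 2, out = 'aaa'
After iteration 4: k = 3, out = 'aaaa'
Loop ends.

Final answer: 'aaaa'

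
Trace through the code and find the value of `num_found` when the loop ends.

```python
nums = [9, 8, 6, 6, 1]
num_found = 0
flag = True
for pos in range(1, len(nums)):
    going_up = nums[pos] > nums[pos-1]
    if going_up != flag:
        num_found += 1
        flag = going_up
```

Let's trace through this code step by step.

Initialize: nums = [9, 8, 6, 6, 1]
Initialize: num_found = 0
Initialize: flag = True
Entering loop: for pos in range(1, len(nums)):
After iteration 1: pos = 1, num_found = 1, flag = False
After iteration 2: pos = 2, num_found = 1, flag = False
After iteration 3: pos = 3, num_found = 1, flag = False
After iteration 4: pos = 4, num_found = 1, flag = False
Loop ends.

Final answer: 1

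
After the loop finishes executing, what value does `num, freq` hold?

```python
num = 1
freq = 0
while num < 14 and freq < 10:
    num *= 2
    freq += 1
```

Let's trace through this code step by step.

Initialize: num = 1
Initialize: freq = 0
Entering loop: while num < 14 and freq < 10:
After iteration 1: num = 2, freq = 1
After iteration 2: num = 4, freq = 2
After iteration 3: num = 8, freq = 3
After iteration 4: num = 16, freq = 4
Loop ends.

Final answer: 16, 4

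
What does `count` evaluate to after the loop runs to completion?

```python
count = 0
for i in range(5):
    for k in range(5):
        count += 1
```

Let's trace through this code step by step.

Initialize: count = 0
Entering loop: for i in range(5):
After iteration 1: i = 0, count = 5
After iteration 2: i = 1, count = 10
After iteration 3: i = 2, count = 15
After iteration 4: i = 3, count = 20
After iteration 5: i = 4, count = 25
Loop ends.

Final answer: 25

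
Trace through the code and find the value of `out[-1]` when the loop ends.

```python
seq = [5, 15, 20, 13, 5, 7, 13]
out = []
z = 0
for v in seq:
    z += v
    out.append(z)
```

Let's trace through this code step by step.

Initialize: seq = [5, 15, 20, 13, 5, 7, 13]
Initialize: out = []
Initialize: z = 0
Entering loop: for v in seq:
After iteration 1: v = 5, out = [5], z = 5
After iteration 2: v = 15, out = [5, 20], z = 20
After iteration 3: v = 20, out = [5, 20, 40], z = 40
After iteration 4: v = 13, out = [5, 20, 40, 53], z = 53
After iteration 5: v = 5, out = [5, 20, 40, 53, 58], z = 58
After iteration 6: v = 7, out = [5, 20, 40, 53, 58, 65], z = 65
After iteration 7: v = 13, out = [5, 20, 40, 53, 58, 65, 78], z = 78
Loop ends.
out[-1] = 78

Final answer: 78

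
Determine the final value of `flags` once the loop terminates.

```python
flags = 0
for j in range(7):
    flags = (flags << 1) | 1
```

Let's trace through this code step by step.

Initialize: flags = 0
Entering loop: for j in range(7):
After iteration 1: j = 0, flags = 1
After iteration 2: j = 1, flags = 3
After iteration 3: j = 2, flags = 7
After iteration 4: j = 3, flags = 15
After iteration 5: j = 4, flags = 31
After iteration 6: j = 5, flags = 63
After iteration 7: j = 6, flags = 127
Loop ends.

Final answer: 127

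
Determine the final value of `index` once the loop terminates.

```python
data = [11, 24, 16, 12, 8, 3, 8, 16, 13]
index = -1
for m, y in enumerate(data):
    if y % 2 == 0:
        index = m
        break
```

Let's trace through this code step by step.

Initialize: data = [11, 24, 16, 12, 8, 3, 8, 16, 13]
Initialize: index = -1
Entering loop: for m, y in enumerate(data):
After iteration 1: m = 0, y = 11, index = -1
After iteration 2: m = 1, y = 24, index = 1
Loop ends.

Final answer: 1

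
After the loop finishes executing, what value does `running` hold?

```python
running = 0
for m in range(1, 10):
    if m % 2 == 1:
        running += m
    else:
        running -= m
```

Let's trace through this code step by step.

Initialize: running = 0
Entering loop: for m in range(1, 10):
After iteration 1: m = 1, running = 1
After iteration 2: m = 2, running = -1
After iteration 3: m = 3, running = 2
After iteration 4: m = 4, running = -2
After iteration 5: m = 5, running = 3
After iteration 6: m = 6, running = -3
After iteration 7: m = 7, running = 4
After iteration 8: m = 8, running = -4
After iteration 9: m = 9, running = 5
Loop ends.

Final answer: 5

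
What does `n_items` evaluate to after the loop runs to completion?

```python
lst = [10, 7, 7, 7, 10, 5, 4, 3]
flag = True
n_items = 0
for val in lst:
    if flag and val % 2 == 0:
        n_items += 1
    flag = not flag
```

Let's trace through this code step by step.

Initialize: lst = [10, 7, 7, 7, 10, 5, 4, 3]
Initialize: flag = True
Initialize: n_items = 0
Entering loop: for val in lst:
After iteration 1: val = 10, flag = False, n_items = 1
After iteration 2: val = 7, flag = True, n_items = 1
After iteration 3: val = 7, flag = False, n_items = 1
After iteration 4: val = 7, flag = True, n_items = 1
After iteration 5: val = 10, flag = False, n_items = 2
After iteration 6: val = 5, flag = True, n_items = 2
After iteration 7: val = 4, flag = False, n_items = 3
After iteration 8: val = 3, flag = True, n_items = 3
Loop ends.

Final answer: 3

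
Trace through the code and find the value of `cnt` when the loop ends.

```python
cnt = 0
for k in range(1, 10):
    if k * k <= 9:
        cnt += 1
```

Let's trace through this code step by step.

Initialize: cnt = 0
Entering loop: for k in range(1, 10):
After iteration 1: k = 1, cnt = 1
After iteration 2: k = 2, cnt = 2
After iteration 3: k = 3, cnt = 3
After iteration 4: k = 4, cnt = 3
After iteration 5: k = 5, cnt = 3
After iteration 6: k = 6, cnt = 3
After iteration 7: k = 7, cnt = 3
After iteration 8: k = 8, cnt = 3
After iteration 9: k = 9, cnt = 3
Loop ends.

Final answer: 3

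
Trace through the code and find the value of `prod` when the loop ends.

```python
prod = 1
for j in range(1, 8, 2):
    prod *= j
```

Let's trace through this code step by step.

Initialize: prod = 1
Entering loop: for j in range(1, 8, 2):
After iteration 1: j = 1, prod = 1
After iteration 2: j = 3, prod = 3
After iteration 3: j = 5, prod = 15
After iteration 4: j = 7, prod = 105
Loop ends.

Final answer: 105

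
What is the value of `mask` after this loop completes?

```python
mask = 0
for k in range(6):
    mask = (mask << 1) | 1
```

Let's trace through this code step by step.

Initialize: mask = 0
Entering loop: for k in range(6):
After iteration 1: k = 0, mask = 1
After iteration 2: k = 1, mask = 3
After iteration 3: k = 2, mask = 7
After iteration 4: k = 3, mask = 15
After iteration 5: k = 4, mask = 31
After iteration 6: k = 5, mask = 63
Loop ends.

Final answer: 63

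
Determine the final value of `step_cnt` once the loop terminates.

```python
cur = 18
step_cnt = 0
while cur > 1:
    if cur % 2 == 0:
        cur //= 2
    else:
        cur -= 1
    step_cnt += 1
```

Let's trace through this code step by step.

Initialize: cur = 18
Initialize: step_cnt = 0
Entering loop: while cur > 1:
After iteration 1: cur = 9, step_cnt = 1
After iteration 2: cur = 8, step_cnt = 2
After iteration 3: cur = 4, step_cnt = 3
After iteration 4: cur = 2, step_cnt = 4
After iteration 5: cur = 1, step_cnt = 5
Loop ends.

Final answer: 5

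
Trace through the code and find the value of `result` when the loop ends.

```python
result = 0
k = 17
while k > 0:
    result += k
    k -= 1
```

Let's trace through this code step by step.

Initialize: result = 0
Initialize: k = 17
Entering loop: while k > 0:
After iteration 1: result = 17, k = 16
After iteration 2: result = 33, k = 15
After iteration 3: result = 48, k = 14
After iteration 4: result = 62, k = 13
After iteration 5: result = 75, k = 12
After iteration 6: result = 87, k = 11
After iteration 7: result = 98, k = 10
After iteration 8: result = 108, k = 9
After iteration 9: result = 117, k = 8
After iteration 10: result = 125, k = 7
After iteration 11: result = 132, k = 6
After iteration 12: result = 138, k = 5
After iteration 13: result = 143, k = 4
After iteration 14: result = 147, k = 3
After iteration 15: result = 150, k = 2
After iteration 16: result = 152, k = 1
After iteration 17: result = 153, k = 0
Loop ends.

Final answer: 153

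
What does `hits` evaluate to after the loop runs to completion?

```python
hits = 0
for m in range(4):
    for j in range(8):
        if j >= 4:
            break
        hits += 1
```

Let's trace through this code step by step.

Initialize: hits = 0
Entering loop: for m in range(4):
After iteration 1: m = 0, hits = 4
After iteration 2: m = 1, hits = 8
After iteration 3: m = 2, hits = 12
After iteration 4: m = 3, hits = 16
Loop ends.

Final answer: 16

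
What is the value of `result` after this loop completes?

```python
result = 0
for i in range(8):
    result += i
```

Let's trace through this code step by step.

Initialize: result = 0
Entering loop: for i in range(8):
After iteration 1: i = 0, result = 0
After iteration 2: i = 1, result = 1
After iteration 3: i = 2, result = 3
After iteration 4: i = 3, result = 6
After iteration 5: i = 4, result = 10
After iteration 6: i = 5, result = 15
After iteration 7: i = 6, result = 21
After iteration 8: i = 7, result = 28
Loop ends.

Final answer: 28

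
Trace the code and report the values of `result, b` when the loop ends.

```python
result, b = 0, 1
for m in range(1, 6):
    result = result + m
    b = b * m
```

Let's trace through this code step by step.

Initialize: result = 0
Initialize: b = 1
Entering loop: for m in range(1, 6):
After iteration 1: m = 1, result = 1, b = 1
After iteration 2: m = 2, result = 3, b = 2
After iteration 3: m = 3, result = 6, b = 6
After iteration 4: m = 4, result = 10, b = 24
After iteration 5: m = 5, result = 15, b = 120
Loop ends.

Final answer: 15, 120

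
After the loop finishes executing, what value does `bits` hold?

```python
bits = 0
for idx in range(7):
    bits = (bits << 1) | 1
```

Let's trace through this code step by step.

Initialize: bits = 0
Entering loop: for idx in range(7):
After iteration 1: idx = 0, bits = 1
After iteration 2: idx = 1, bits = 3
After iteration 3: idx = 2, bits = 7
After iteration 4: idx = 3, bits = 15
After iteration 5: idx = 4, bits = 31
After iteration 6: idx = 5, bits = 63
After iteration 7: idx = 6, bits = 127
Loop ends.

Final answer: 127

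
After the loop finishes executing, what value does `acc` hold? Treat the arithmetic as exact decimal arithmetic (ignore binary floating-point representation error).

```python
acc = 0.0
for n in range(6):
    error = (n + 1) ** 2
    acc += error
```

Let's trace through this code step by step.

Initialize: acc = 0.0
Entering loop: for n in range(6):
After iteration 1: n = 0, acc = 1.0, error = 1
After iteration 2: n = 1, acc = 5.0, error = 4
After iteration 3: n = 2, acc = 14.0, error = 9
After iteration 4: n = 3, acc = 30.0, error = 16
After iteration 5: n = 4, acc = 55.0, error = 25
After iteration 6: n = 5, acc = 91.0, error = 36
Loop ends.

Final answer: 91.0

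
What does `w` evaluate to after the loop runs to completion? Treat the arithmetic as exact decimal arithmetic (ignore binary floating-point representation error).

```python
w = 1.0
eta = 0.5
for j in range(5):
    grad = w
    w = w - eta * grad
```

Let's trace through this code step by step.

Initialize: w = 1.0
Initialize: eta = 0.5
Entering loop: for j in range(5):
After iteration 1: j = 0, w = 0.5, grad = 1.0
After iteration 2: j = 1, w = 0.25, grad = 0.5
After iteration 3: j = 2, w = 0.125, grad = 0.25
After iteration 4: j = 3, w = 0.0625, grad = 0.125
After iteration 5: j = 4, w = 0.03125, grad = 0.0625
Loop ends.

Final answer: 0.03125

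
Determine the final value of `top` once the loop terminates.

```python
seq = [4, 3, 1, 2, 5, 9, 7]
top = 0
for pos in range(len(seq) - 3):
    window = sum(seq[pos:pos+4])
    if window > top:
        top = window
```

Let's trace through this code step by step.

Initialize: seq = [4, 3, 1, 2, 5, 9, 7]
Initialize: top = 0
Entering loop: for pos in range(len(seq) - 3):
After iteration 1: pos = 0, top = 10, window = 10
After iteration 2: pos = 1, top = 11, window = 11
After iteration 3: pos = 2, top = 17, window = 17
After iteration 4: pos = 3, top = 23, window = 23
Loop ends.

Final answer: 23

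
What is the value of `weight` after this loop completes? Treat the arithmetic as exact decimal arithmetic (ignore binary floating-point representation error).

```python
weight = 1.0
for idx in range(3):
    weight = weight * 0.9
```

Let's trace through this code step by step.

Initialize: weight = 1.0
Entering loop: for idx in range(3):
After iteration 1: idx = 0, weight = 0.9
After iteration 2: idx = 1, weight = 0.81
After iteration 3: idx = 2, weight = 0.729
Loop ends.

Final answer: 0.729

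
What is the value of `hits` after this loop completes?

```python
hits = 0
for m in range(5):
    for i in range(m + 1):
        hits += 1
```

Let's trace through this code step by step.

Initialize: hits = 0
Entering loop: for m in range(5):
After iteration 1: m = 0, hits = 1, i = 0
After iteration 2: m = 1, hits = 3, i = 1
After iteration 3: m = 2, hits = 6, i = 2
After iteration 4: m = 3, hits = 10, i = 3
After iteration 5: m = 4, hits = 15, i = 4
Loop ends.

Final answer: 15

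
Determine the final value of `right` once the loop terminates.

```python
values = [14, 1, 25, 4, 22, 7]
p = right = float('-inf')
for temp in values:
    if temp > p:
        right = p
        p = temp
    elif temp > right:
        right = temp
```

Let's trace through this code step by step.

Initialize: values = [14, 1, 25, 4, 22, 7]
Initialize: p = -inf
Initialize: right = -inf
Entering loop: for temp in values:
After iteration 1: temp = 14, p = 14, right = -inf
After iteration 2: temp = 1, p = 14, right = 1
After iteration 3: temp = 25, p = 25, right = 14
After iteration 4: temp = 4, p = 25, right = 14
After iteration 5: temp = 22, p = 25, right = 22
After iteration 6: temp = 7, p = 25, right = 22
Loop ends.

Final answer: 22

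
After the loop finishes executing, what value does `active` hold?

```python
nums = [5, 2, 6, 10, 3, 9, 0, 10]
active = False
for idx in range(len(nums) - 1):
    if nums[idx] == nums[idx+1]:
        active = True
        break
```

Let's trace through this code step by step.

Initialize: nums = [5, 2, 6, 10, 3, 9, 0, 10]
Initialize: active = False
Entering loop: for idx in range(len(nums) - 1):
After iteration 1: idx = 0, active = False
After iteration 2: idx = 1, active = False
After iteration 3: idx = 2, active = False
After iteration 4: idx = 3, active = False
After iteration 5: idx = 4, active = False
After iteration 6: idx = 5, active = False
After iteration 7: idx = 6, active = False
Loop ends.

Final answer: False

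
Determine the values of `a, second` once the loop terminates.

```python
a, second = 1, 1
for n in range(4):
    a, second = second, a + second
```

Let's trace through this code step by step.

Initialize: a = 1
Initialize: second = 1
Entering loop: for n in range(4):
After iteration 1: n = 0, a = 1, second = 2
After iteration 2: n = 1, a = 2, second = 3
After iteration 3: n = 2, a = 3, second = 5
After iteration 4: n = 3, a = 5, second = 8
Loop ends.

Final answer: 5, 8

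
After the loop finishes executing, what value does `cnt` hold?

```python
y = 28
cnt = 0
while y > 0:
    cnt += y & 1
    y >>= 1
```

Let's trace through this code step by step.

Initialize: y = 28
Initialize: cnt = 0
Entering loop: while y > 0:
After iteration 1: y = 14, cnt = 0
After iteration 2: y = 7, cnt = 0
After iteration 3: y = 3, cnt = 1
After iteration 4: y = 1, cnt = 2
After iteration 5: y = 0, cnt = 3
Loop ends.

Final answer: 3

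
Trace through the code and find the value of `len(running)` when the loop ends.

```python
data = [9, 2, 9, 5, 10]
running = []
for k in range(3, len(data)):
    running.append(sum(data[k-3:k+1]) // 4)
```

Let's trace through this code step by step.

Initialize: data = [9, 2, 9, 5, 10]
Initialize: running = []
Entering loop: for k in range(3, len(data)):
After iteration 1: k = 3, running = [6]
After iteration 2: k = 4, running = [6, 6]
Loop ends.
len(running) = 2

Final answer: 2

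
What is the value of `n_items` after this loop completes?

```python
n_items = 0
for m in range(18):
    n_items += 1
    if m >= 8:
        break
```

Let's trace through this code step by step.

Initialize: n_items = 0
Entering loop: for m in range(18):
After iteration 1: m = 0, n_items = 1
After iteration 2: m = 1, n_items = 2
After iteration 3: m = 2, n_items = 3
After iteration 4: m = 3, n_items = 4
After iteration 5: m = 4, n_items = 5
After iteration 6: m = 5, n_items = 6
After iteration 7: m = 6, n_items = 7
After iteration 8: m = 7, n_items = 8
After iteration 9: m = 8, n_items = 9
Loop ends.

Final answer: 9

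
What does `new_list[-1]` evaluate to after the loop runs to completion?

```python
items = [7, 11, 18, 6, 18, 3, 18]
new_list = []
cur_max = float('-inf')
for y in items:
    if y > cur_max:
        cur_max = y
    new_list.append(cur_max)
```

Let's trace through this code step by step.

Initialize: items = [7, 11, 18, 6, 18, 3, 18]
Initialize: new_list = []
Initialize: cur_max = -inf
Entering loop: for y in items:
After iteration 1: y = 7, new_list = [7], cur_max = 7
After iteration 2: y = 11, new_list = [7, 11], cur_max = 11
After iteration 3: y = 18, new_list = [7, 11, 18], cur_max = 18
After iteration 4: y = 6, new_list = [7, 11, 18, 18], cur_max = 18
After iteration 5: y = 18, new_list = [7, 11, 18, 18, 18], cur_max = 18
After iteration 6: y = 3, new_list = [7, 11, 18, 18, 18, 18], cur_max = 18
After iteration 7: y = 18, new_list = [7, 11, 18, 18, 18, 18, 18], cur_max = 18
Loop ends.
new_list[-1] = 18

Final answer: 18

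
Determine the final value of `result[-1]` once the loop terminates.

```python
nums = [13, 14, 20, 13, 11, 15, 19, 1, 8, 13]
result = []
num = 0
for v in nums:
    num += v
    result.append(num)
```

Let's trace through this code step by step.

Initialize: nums = [13, 14, 20, 13, 11, 15, 19, 1, 8, 13]
Initialize: result = []
Initialize: num = 0
Entering loop: for v in nums:
After iteration 1: v = 13, result = [13], num = 13
After iteration 2: v = 14, result = [13, 27], num = 27
After iteration 3: v = 20, result = [13, 27, 47], num = 47
After iteration 4: v = 13, result = [13, 27, 47, 60], num = 60
After iteration 5: v = 11, result = [13, 27, 47, 60, 71], num = 71
After iteration 6: v = 15, result = [13, 27, 47, 60, 71, 86], num = 86
After iteration 7: v = 19, result = [13, 27, 47, 60, 71, 86, 105], num = 105
After iteration 8: v = 1, result = [13, 27, 47, 60, 71, 86, 105, 106], num = 106
After iteration 9: v = 8, result = [13, 27, 47, 60, 71, 86, 105, 106, 114], num = 114
After iteration 10: v = 13, result = [13, 27, 47, 60, 71, 86, 105, 106, 114, 127], num = 127
Loop ends.
result[-1] = 127

Final answer: 127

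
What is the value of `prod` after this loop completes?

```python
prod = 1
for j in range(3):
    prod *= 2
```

Let's trace through this code step by step.

Initialize: prod = 1
Entering loop: for j in range(3):
After iteration 1: j = 0, prod = 2
After iteration 2: j = 1, prod = 4
After iteration 3: j = 2, prod = 8
Loop ends.

Final answer: 8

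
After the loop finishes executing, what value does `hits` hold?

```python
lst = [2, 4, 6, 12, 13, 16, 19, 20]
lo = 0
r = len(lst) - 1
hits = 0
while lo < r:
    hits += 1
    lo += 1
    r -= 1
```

Let's trace through this code step by step.

Initialize: lst = [2, 4, 6, 12, 13, 16, 19, 20]
Initialize: lo = 0
Initialize: r = 7
Initialize: hits = 0
Entering loop: while lo < r:
After iteration 1: lo = 1, r = 6, hits = 1
After iteration 2: lo = 2, r = 5, hits = 2
After iteration 3: lo = 3, r = 4, hits = 3
After iteration 4: lo = 4, r = 3, hits = 4
Loop ends.

Final answer: 4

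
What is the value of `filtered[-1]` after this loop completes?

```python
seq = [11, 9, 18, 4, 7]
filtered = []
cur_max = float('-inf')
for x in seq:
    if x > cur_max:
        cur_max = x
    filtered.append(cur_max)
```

Let's trace through this code step by step.

Initialize: seq = [11, 9, 18, 4, 7]
Initialize: filtered = []
Initialize: cur_max = -inf
Entering loop: for x in seq:
After iteration 1: x = 11, filtered = [11], cur_max = 11
After iteration 2: x = 9, filtered = [11, 11], cur_max = 11
After iteration 3: x = 18, filtered = [11, 11, 18], cur_max = 18
After iteration 4: x = 4, filtered = [11, 11, 18, 18], cur_max = 18
After iteration 5: x = 7, filtered = [11, 11, 18, 18, 18], cur_max = 18
Loop ends.
filtered[-1] = 18

Final answer: 18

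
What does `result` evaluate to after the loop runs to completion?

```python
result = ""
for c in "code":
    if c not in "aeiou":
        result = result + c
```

Let's trace through this code step by step.

Initialize: result = ''
Entering loop: for c in "code":
After iteration 1: c = 'c', result = 'c'
After iteration 2: c = 'o', result = 'c'
After iteration 3: c = 'd', result = 'cd'
After iteration 4: c = 'e', result = 'cd'
Loop ends.

Final answer: 'cd'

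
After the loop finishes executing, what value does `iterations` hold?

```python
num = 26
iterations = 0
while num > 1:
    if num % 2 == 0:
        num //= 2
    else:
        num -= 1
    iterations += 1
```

Let's trace through this code step by step.

Initialize: num = 26
Initialize: iterations = 0
Entering loop: while num > 1:
After iteration 1: num = 13, iterations = 1
After iteration 2: num = 12, iterations = 2
After iteration 3: num = 6, iterations = 3
After iteration 4: num = 3, iterations = 4
After iteration 5: num = 2, iterations = 5
After iteration 6: num = 1, iterations = 6
Loop ends.

Final answer: 6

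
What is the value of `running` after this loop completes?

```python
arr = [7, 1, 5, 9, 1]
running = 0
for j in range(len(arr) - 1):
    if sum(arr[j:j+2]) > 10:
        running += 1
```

Let's trace through this code step by step.

Initialize: arr = [7, 1, 5, 9, 1]
Initialize: running = 0
Entering loop: for j in range(len(arr) - 1):
After iteration 1: j = 0, running = 0
After iteration 2: j = 1, running = 0
After iteration 3: j = 2, running = 1
After iteration 4: j = 3, running = 1
Loop ends.

Final answer: 1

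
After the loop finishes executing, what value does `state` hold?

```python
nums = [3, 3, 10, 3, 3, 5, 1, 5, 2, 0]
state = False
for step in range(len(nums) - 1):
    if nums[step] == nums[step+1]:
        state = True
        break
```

Let's trace through this code step by step.

Initialize: nums = [3, 3, 10, 3, 3, 5, 1, 5, 2, 0]
Initialize: state = False
Entering loop: for step in range(len(nums) - 1):
After iteration 1: step = 0, state = True
Loop ends.

Final answer: True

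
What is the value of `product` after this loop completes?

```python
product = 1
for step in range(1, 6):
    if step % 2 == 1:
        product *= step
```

Let's trace through this code step by step.

Initialize: product = 1
Entering loop: for step in range(1, 6):
After iteration 1: step = 1, product = 1
After iteration 2: step = 2, product = 1
After iteration 3: step = 3, product = 3
After iteration 4: step = 4, product = 3
After iteration 5: step = 5, product = 15
Loop ends.

Final answer: 15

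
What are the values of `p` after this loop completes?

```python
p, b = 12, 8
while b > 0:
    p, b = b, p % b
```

Let's trace through this code step by step.

Initialize: p = 12
Initialize: b = 8
Entering loop: while b > 0:
After iteration 1: p = 8, b = 4
After iteration 2: p = 4, b = 0
Loop ends.

Final answer: 4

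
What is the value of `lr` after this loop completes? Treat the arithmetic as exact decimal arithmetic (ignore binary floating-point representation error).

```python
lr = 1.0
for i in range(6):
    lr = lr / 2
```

Let's trace through this code step by step.

Initialize: lr = 1.0
Entering loop: for i in range(6):
After iteration 1: i = 0, lr = 0.5
After iteration 2: i = 1, lr = 0.25
After iteration 3: i = 2, lr = 0.125
After iteration 4: i = 3, lr = 0.0625
After iteration 5: i = 4, lr = 0.03125
After iteration 6: i = 5, lr = 0.015625
Loop ends.

Final answer: 0.015625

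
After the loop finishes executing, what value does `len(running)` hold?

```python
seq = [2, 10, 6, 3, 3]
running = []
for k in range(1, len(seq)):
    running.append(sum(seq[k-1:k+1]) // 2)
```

Let's trace through this code step by step.

Initialize: seq = [2, 10, 6, 3, 3]
Initialize: running = []
Entering loop: for k in range(1, len(seq)):
After iteration 1: k = 1, running = [6]
After iteration 2: k = 2, running = [6, 8]
After iteration 3: k = 3, running = [6, 8, 4]
After iteration 4: k = 4, running = [6, 8, 4, 3]
Loop ends.
len(running) = 4

Final answer: 4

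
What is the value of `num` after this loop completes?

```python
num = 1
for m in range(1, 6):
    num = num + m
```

Let's trace through this code step by step.

Initialize: num = 1
Entering loop: for m in range(1, 6):
After iteration 1: m = 1, num = 2
After iteration 2: m = 2, num = 4
After iteration 3: m = 3, num = 7
After iteration 4: m = 4, num = 11
After iteration 5: m = 5, num = 16
Loop ends.

Final answer: 16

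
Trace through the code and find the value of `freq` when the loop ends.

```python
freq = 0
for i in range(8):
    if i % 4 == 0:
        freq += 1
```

Let's trace through this code step by step.

Initialize: freq = 0
Entering loop: for i in range(8):
After iteration 1: i = 0, freq = 1
After iteration 2: i = 1, freq = 1
After iteration 3: i = 2, freq = 1
After iteration 4: i = 3, freq = 1
After iteration 5: i = 4, freq = 2
After iteration 6: i = 5, freq = 2
After iteration 7: i = 6, freq = 2
After iteration 8: i = 7, freq = 2
Loop ends.

Final answer: 2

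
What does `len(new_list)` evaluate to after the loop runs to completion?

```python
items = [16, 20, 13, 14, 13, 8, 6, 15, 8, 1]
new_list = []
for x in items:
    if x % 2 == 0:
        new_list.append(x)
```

Let's trace through this code step by step.

Initialize: items = [16, 20, 13, 14, 13, 8, 6, 15, 8, 1]
Initialize: new_list = []
Entering loop: for x in items:
After iteration 1: x = 16, new_list = [16]
After iteration 2: x = 20, new_list = [16, 20]
After iteration 3: x = 13, new_list = [16, 20]
After iteration 4: x = 14, new_list = [16, 20, 14]
After iteration 5: x = 13, new_list = [16, 20, 14]
After iteration 6: x = 8, new_list = [16, 20, 14, 8]
After iteration 7: x = 6, new_list = [16, 20, 14, 8, 6]
After iteration 8: x = 15, new_list = [16, 20, 14, 8, 6]
After iteration 9: x = 8, new_list = [16, 20, 14, 8, 6, 8]
After iteration 10: x = 1, new_list = [16, 20, 14, 8, 6, 8]
Loop ends.
len(new_list) = 6

Final answer: 6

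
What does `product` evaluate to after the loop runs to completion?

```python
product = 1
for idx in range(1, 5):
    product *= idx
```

Let's trace through this code step by step.

Initialize: product = 1
Entering loop: for idx in range(1, 5):
After iteration 1: idx = 1, product = 1
After iteration 2: idx = 2, product = 2
After iteration 3: idx = 3, product = 6
After iteration 4: idx = 4, product = 24
Loop ends.

Final answer: 24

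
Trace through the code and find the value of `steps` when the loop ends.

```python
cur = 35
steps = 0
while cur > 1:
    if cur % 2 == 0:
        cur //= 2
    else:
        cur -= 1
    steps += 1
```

Let's trace through this code step by step.

Initialize: cur = 35
Initialize: steps = 0
Entering loop: while cur > 1:
After iteration 1: cur = 34, steps = 1
After iteration 2: cur = 17, steps = 2
After iteration 3: cur = 16, steps = 3
After iteration 4: cur = 8, steps = 4
After iteration 5: cur = 4, steps = 5
After iteration 6: cur = 2, steps = 6
After iteration 7: cur = 1, steps = 7
Loop ends.

Final answer: 7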